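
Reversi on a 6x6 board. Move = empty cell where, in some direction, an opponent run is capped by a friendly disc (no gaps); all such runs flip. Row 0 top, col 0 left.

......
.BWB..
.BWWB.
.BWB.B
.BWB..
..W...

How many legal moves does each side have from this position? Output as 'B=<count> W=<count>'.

Answer: B=4 W=15

Derivation:
-- B to move --
(0,1): no bracket -> illegal
(0,2): no bracket -> illegal
(0,3): flips 1 -> legal
(1,4): flips 2 -> legal
(3,4): no bracket -> illegal
(5,1): flips 1 -> legal
(5,3): flips 1 -> legal
B mobility = 4
-- W to move --
(0,0): flips 1 -> legal
(0,1): no bracket -> illegal
(0,2): no bracket -> illegal
(0,3): flips 1 -> legal
(0,4): flips 1 -> legal
(1,0): flips 2 -> legal
(1,4): flips 1 -> legal
(1,5): flips 2 -> legal
(2,0): flips 2 -> legal
(2,5): flips 1 -> legal
(3,0): flips 3 -> legal
(3,4): flips 2 -> legal
(4,0): flips 2 -> legal
(4,4): flips 2 -> legal
(4,5): no bracket -> illegal
(5,0): flips 1 -> legal
(5,1): no bracket -> illegal
(5,3): flips 2 -> legal
(5,4): flips 1 -> legal
W mobility = 15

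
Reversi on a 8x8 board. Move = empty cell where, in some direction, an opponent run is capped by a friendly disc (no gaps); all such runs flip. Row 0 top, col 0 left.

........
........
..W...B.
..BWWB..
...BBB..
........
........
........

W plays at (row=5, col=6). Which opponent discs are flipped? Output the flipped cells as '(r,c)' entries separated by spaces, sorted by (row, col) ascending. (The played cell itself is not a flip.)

Answer: (4,5)

Derivation:
Dir NW: opp run (4,5) capped by W -> flip
Dir N: first cell '.' (not opp) -> no flip
Dir NE: first cell '.' (not opp) -> no flip
Dir W: first cell '.' (not opp) -> no flip
Dir E: first cell '.' (not opp) -> no flip
Dir SW: first cell '.' (not opp) -> no flip
Dir S: first cell '.' (not opp) -> no flip
Dir SE: first cell '.' (not opp) -> no flip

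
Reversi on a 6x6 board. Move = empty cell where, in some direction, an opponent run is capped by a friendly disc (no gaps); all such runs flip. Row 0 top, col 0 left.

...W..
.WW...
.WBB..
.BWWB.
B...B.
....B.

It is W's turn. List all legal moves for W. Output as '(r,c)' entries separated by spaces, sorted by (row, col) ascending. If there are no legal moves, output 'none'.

Answer: (1,3) (1,4) (2,4) (3,0) (3,5) (4,1) (4,5) (5,5)

Derivation:
(1,3): flips 1 -> legal
(1,4): flips 1 -> legal
(2,0): no bracket -> illegal
(2,4): flips 2 -> legal
(2,5): no bracket -> illegal
(3,0): flips 1 -> legal
(3,5): flips 1 -> legal
(4,1): flips 1 -> legal
(4,2): no bracket -> illegal
(4,3): no bracket -> illegal
(4,5): flips 2 -> legal
(5,0): no bracket -> illegal
(5,1): no bracket -> illegal
(5,3): no bracket -> illegal
(5,5): flips 1 -> legal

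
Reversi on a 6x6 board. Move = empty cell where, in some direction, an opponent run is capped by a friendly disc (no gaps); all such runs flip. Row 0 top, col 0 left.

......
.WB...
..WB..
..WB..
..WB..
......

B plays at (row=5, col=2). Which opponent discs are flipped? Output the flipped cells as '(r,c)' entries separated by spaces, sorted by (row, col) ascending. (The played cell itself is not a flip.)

Answer: (2,2) (3,2) (4,2)

Derivation:
Dir NW: first cell '.' (not opp) -> no flip
Dir N: opp run (4,2) (3,2) (2,2) capped by B -> flip
Dir NE: first cell 'B' (not opp) -> no flip
Dir W: first cell '.' (not opp) -> no flip
Dir E: first cell '.' (not opp) -> no flip
Dir SW: edge -> no flip
Dir S: edge -> no flip
Dir SE: edge -> no flip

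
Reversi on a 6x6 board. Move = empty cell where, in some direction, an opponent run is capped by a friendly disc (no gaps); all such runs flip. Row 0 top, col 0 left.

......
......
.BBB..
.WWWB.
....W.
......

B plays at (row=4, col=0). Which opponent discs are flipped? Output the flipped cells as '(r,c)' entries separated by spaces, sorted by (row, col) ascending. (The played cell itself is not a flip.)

Dir NW: edge -> no flip
Dir N: first cell '.' (not opp) -> no flip
Dir NE: opp run (3,1) capped by B -> flip
Dir W: edge -> no flip
Dir E: first cell '.' (not opp) -> no flip
Dir SW: edge -> no flip
Dir S: first cell '.' (not opp) -> no flip
Dir SE: first cell '.' (not opp) -> no flip

Answer: (3,1)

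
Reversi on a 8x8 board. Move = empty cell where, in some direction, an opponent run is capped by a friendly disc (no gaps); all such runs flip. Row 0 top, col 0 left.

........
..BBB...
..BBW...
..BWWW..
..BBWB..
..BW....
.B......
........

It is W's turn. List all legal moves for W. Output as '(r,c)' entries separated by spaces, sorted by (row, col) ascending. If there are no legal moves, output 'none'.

Answer: (0,1) (0,2) (0,3) (0,4) (1,1) (2,1) (3,1) (4,1) (4,6) (5,1) (5,5) (5,6) (7,0)

Derivation:
(0,1): flips 2 -> legal
(0,2): flips 1 -> legal
(0,3): flips 2 -> legal
(0,4): flips 1 -> legal
(0,5): no bracket -> illegal
(1,1): flips 1 -> legal
(1,5): no bracket -> illegal
(2,1): flips 2 -> legal
(2,5): no bracket -> illegal
(3,1): flips 2 -> legal
(3,6): no bracket -> illegal
(4,1): flips 2 -> legal
(4,6): flips 1 -> legal
(5,0): no bracket -> illegal
(5,1): flips 2 -> legal
(5,4): no bracket -> illegal
(5,5): flips 1 -> legal
(5,6): flips 1 -> legal
(6,0): no bracket -> illegal
(6,2): no bracket -> illegal
(6,3): no bracket -> illegal
(7,0): flips 3 -> legal
(7,1): no bracket -> illegal
(7,2): no bracket -> illegal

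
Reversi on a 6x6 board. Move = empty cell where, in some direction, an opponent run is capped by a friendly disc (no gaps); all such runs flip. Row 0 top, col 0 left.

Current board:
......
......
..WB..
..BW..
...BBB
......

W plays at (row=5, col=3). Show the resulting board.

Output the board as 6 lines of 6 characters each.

Answer: ......
......
..WB..
..BW..
...WBB
...W..

Derivation:
Place W at (5,3); scan 8 dirs for brackets.
Dir NW: first cell '.' (not opp) -> no flip
Dir N: opp run (4,3) capped by W -> flip
Dir NE: opp run (4,4), next='.' -> no flip
Dir W: first cell '.' (not opp) -> no flip
Dir E: first cell '.' (not opp) -> no flip
Dir SW: edge -> no flip
Dir S: edge -> no flip
Dir SE: edge -> no flip
All flips: (4,3)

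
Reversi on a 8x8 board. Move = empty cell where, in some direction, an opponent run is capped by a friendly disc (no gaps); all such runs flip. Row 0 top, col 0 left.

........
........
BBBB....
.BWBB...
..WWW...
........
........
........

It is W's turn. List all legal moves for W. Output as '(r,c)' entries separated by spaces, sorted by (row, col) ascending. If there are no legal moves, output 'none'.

Answer: (1,0) (1,1) (1,2) (1,3) (1,4) (2,4) (2,5) (3,0) (3,5)

Derivation:
(1,0): flips 1 -> legal
(1,1): flips 2 -> legal
(1,2): flips 1 -> legal
(1,3): flips 2 -> legal
(1,4): flips 1 -> legal
(2,4): flips 2 -> legal
(2,5): flips 1 -> legal
(3,0): flips 1 -> legal
(3,5): flips 2 -> legal
(4,0): no bracket -> illegal
(4,1): no bracket -> illegal
(4,5): no bracket -> illegal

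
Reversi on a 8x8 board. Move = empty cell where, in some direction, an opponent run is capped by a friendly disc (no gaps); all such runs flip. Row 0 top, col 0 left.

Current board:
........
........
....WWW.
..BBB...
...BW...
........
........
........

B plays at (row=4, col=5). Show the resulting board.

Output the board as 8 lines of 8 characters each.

Answer: ........
........
....WWW.
..BBB...
...BBB..
........
........
........

Derivation:
Place B at (4,5); scan 8 dirs for brackets.
Dir NW: first cell 'B' (not opp) -> no flip
Dir N: first cell '.' (not opp) -> no flip
Dir NE: first cell '.' (not opp) -> no flip
Dir W: opp run (4,4) capped by B -> flip
Dir E: first cell '.' (not opp) -> no flip
Dir SW: first cell '.' (not opp) -> no flip
Dir S: first cell '.' (not opp) -> no flip
Dir SE: first cell '.' (not opp) -> no flip
All flips: (4,4)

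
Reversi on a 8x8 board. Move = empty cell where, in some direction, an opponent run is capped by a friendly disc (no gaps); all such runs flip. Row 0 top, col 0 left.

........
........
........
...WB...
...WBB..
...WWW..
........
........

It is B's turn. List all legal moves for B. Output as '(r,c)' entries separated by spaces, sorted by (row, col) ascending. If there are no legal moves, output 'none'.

Answer: (2,2) (3,2) (4,2) (5,2) (6,2) (6,3) (6,4) (6,5) (6,6)

Derivation:
(2,2): flips 1 -> legal
(2,3): no bracket -> illegal
(2,4): no bracket -> illegal
(3,2): flips 1 -> legal
(4,2): flips 1 -> legal
(4,6): no bracket -> illegal
(5,2): flips 1 -> legal
(5,6): no bracket -> illegal
(6,2): flips 1 -> legal
(6,3): flips 1 -> legal
(6,4): flips 1 -> legal
(6,5): flips 1 -> legal
(6,6): flips 1 -> legal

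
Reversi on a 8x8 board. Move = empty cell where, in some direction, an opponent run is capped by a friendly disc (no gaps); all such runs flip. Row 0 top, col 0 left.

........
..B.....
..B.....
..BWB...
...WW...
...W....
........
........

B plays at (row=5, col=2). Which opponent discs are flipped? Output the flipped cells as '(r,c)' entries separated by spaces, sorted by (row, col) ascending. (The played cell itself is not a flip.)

Answer: (4,3)

Derivation:
Dir NW: first cell '.' (not opp) -> no flip
Dir N: first cell '.' (not opp) -> no flip
Dir NE: opp run (4,3) capped by B -> flip
Dir W: first cell '.' (not opp) -> no flip
Dir E: opp run (5,3), next='.' -> no flip
Dir SW: first cell '.' (not opp) -> no flip
Dir S: first cell '.' (not opp) -> no flip
Dir SE: first cell '.' (not opp) -> no flip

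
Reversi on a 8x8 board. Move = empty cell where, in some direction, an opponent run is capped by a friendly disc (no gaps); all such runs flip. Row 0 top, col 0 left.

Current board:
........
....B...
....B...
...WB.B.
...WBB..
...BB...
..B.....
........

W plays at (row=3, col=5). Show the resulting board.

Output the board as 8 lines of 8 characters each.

Place W at (3,5); scan 8 dirs for brackets.
Dir NW: opp run (2,4), next='.' -> no flip
Dir N: first cell '.' (not opp) -> no flip
Dir NE: first cell '.' (not opp) -> no flip
Dir W: opp run (3,4) capped by W -> flip
Dir E: opp run (3,6), next='.' -> no flip
Dir SW: opp run (4,4) (5,3) (6,2), next='.' -> no flip
Dir S: opp run (4,5), next='.' -> no flip
Dir SE: first cell '.' (not opp) -> no flip
All flips: (3,4)

Answer: ........
....B...
....B...
...WWWB.
...WBB..
...BB...
..B.....
........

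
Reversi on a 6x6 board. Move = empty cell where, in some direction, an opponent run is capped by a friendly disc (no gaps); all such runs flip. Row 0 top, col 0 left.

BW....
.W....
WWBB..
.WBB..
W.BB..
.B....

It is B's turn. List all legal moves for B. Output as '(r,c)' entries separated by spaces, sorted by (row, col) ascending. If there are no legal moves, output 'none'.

(0,2): flips 1 -> legal
(1,0): flips 1 -> legal
(1,2): no bracket -> illegal
(3,0): flips 1 -> legal
(4,1): no bracket -> illegal
(5,0): no bracket -> illegal

Answer: (0,2) (1,0) (3,0)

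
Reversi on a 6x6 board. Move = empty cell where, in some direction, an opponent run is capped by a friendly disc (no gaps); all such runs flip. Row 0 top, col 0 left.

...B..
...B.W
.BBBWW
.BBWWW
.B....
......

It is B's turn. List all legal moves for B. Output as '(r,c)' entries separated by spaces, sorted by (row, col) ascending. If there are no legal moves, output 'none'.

Answer: (4,3) (4,4) (4,5)

Derivation:
(0,4): no bracket -> illegal
(0,5): no bracket -> illegal
(1,4): no bracket -> illegal
(4,2): no bracket -> illegal
(4,3): flips 1 -> legal
(4,4): flips 1 -> legal
(4,5): flips 1 -> legal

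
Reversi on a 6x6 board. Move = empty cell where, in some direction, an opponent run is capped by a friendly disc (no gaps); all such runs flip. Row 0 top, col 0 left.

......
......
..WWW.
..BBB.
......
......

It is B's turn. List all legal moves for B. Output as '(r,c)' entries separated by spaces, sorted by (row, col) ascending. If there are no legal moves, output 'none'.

Answer: (1,1) (1,2) (1,3) (1,4) (1,5)

Derivation:
(1,1): flips 1 -> legal
(1,2): flips 2 -> legal
(1,3): flips 1 -> legal
(1,4): flips 2 -> legal
(1,5): flips 1 -> legal
(2,1): no bracket -> illegal
(2,5): no bracket -> illegal
(3,1): no bracket -> illegal
(3,5): no bracket -> illegal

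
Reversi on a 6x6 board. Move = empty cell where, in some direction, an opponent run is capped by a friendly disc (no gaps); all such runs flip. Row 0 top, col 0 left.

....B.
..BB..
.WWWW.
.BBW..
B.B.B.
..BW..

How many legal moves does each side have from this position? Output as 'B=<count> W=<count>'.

Answer: B=9 W=10

Derivation:
-- B to move --
(1,0): flips 1 -> legal
(1,1): flips 3 -> legal
(1,4): flips 1 -> legal
(1,5): flips 2 -> legal
(2,0): no bracket -> illegal
(2,5): no bracket -> illegal
(3,0): flips 1 -> legal
(3,4): flips 2 -> legal
(3,5): flips 1 -> legal
(4,3): flips 2 -> legal
(5,4): flips 1 -> legal
B mobility = 9
-- W to move --
(0,1): flips 1 -> legal
(0,2): flips 2 -> legal
(0,3): flips 2 -> legal
(0,5): no bracket -> illegal
(1,1): no bracket -> illegal
(1,4): no bracket -> illegal
(1,5): no bracket -> illegal
(2,0): flips 2 -> legal
(3,0): flips 2 -> legal
(3,4): no bracket -> illegal
(3,5): flips 1 -> legal
(4,1): flips 2 -> legal
(4,3): flips 1 -> legal
(4,5): no bracket -> illegal
(5,0): no bracket -> illegal
(5,1): flips 2 -> legal
(5,4): no bracket -> illegal
(5,5): flips 1 -> legal
W mobility = 10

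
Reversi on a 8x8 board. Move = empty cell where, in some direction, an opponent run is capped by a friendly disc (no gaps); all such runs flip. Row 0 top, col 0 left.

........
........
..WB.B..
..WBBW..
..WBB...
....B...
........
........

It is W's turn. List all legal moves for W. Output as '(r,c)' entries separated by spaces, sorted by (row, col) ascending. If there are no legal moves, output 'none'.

Answer: (1,4) (1,5) (2,4) (4,5) (5,3) (5,5) (6,5)

Derivation:
(1,2): no bracket -> illegal
(1,3): no bracket -> illegal
(1,4): flips 1 -> legal
(1,5): flips 1 -> legal
(1,6): no bracket -> illegal
(2,4): flips 2 -> legal
(2,6): no bracket -> illegal
(3,6): no bracket -> illegal
(4,5): flips 2 -> legal
(5,2): no bracket -> illegal
(5,3): flips 1 -> legal
(5,5): flips 2 -> legal
(6,3): no bracket -> illegal
(6,4): no bracket -> illegal
(6,5): flips 2 -> legal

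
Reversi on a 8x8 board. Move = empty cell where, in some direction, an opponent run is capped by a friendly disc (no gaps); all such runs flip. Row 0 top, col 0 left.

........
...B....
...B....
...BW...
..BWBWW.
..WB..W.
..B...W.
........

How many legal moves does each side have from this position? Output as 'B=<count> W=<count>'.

-- B to move --
(2,4): flips 1 -> legal
(2,5): no bracket -> illegal
(3,2): no bracket -> illegal
(3,5): flips 1 -> legal
(3,6): no bracket -> illegal
(3,7): no bracket -> illegal
(4,1): no bracket -> illegal
(4,7): flips 2 -> legal
(5,1): flips 1 -> legal
(5,4): no bracket -> illegal
(5,5): no bracket -> illegal
(5,7): no bracket -> illegal
(6,1): no bracket -> illegal
(6,3): no bracket -> illegal
(6,5): no bracket -> illegal
(6,7): flips 3 -> legal
(7,5): no bracket -> illegal
(7,6): no bracket -> illegal
(7,7): no bracket -> illegal
B mobility = 5
-- W to move --
(0,2): no bracket -> illegal
(0,3): flips 3 -> legal
(0,4): no bracket -> illegal
(1,2): flips 1 -> legal
(1,4): no bracket -> illegal
(2,2): no bracket -> illegal
(2,4): no bracket -> illegal
(3,1): no bracket -> illegal
(3,2): flips 2 -> legal
(3,5): no bracket -> illegal
(4,1): flips 1 -> legal
(5,1): no bracket -> illegal
(5,4): flips 2 -> legal
(5,5): no bracket -> illegal
(6,1): no bracket -> illegal
(6,3): flips 1 -> legal
(6,4): no bracket -> illegal
(7,1): no bracket -> illegal
(7,2): flips 1 -> legal
(7,3): no bracket -> illegal
W mobility = 7

Answer: B=5 W=7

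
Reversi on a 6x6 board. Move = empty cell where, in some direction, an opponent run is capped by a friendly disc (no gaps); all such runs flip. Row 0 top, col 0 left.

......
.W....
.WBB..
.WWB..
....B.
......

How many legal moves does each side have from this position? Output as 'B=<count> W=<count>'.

Answer: B=6 W=6

Derivation:
-- B to move --
(0,0): flips 1 -> legal
(0,1): no bracket -> illegal
(0,2): no bracket -> illegal
(1,0): no bracket -> illegal
(1,2): no bracket -> illegal
(2,0): flips 1 -> legal
(3,0): flips 2 -> legal
(4,0): flips 1 -> legal
(4,1): flips 1 -> legal
(4,2): flips 1 -> legal
(4,3): no bracket -> illegal
B mobility = 6
-- W to move --
(1,2): flips 1 -> legal
(1,3): flips 1 -> legal
(1,4): flips 1 -> legal
(2,4): flips 2 -> legal
(3,4): flips 1 -> legal
(3,5): no bracket -> illegal
(4,2): no bracket -> illegal
(4,3): no bracket -> illegal
(4,5): no bracket -> illegal
(5,3): no bracket -> illegal
(5,4): no bracket -> illegal
(5,5): flips 3 -> legal
W mobility = 6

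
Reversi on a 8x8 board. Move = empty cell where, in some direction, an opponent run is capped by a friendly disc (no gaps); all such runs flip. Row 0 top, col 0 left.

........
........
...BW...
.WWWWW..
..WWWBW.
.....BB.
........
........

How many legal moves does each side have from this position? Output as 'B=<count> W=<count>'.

Answer: B=7 W=8

Derivation:
-- B to move --
(1,3): no bracket -> illegal
(1,4): no bracket -> illegal
(1,5): no bracket -> illegal
(2,0): no bracket -> illegal
(2,1): no bracket -> illegal
(2,2): flips 2 -> legal
(2,5): flips 2 -> legal
(2,6): no bracket -> illegal
(3,0): no bracket -> illegal
(3,6): flips 1 -> legal
(3,7): flips 1 -> legal
(4,0): no bracket -> illegal
(4,1): flips 4 -> legal
(4,7): flips 1 -> legal
(5,1): no bracket -> illegal
(5,2): no bracket -> illegal
(5,3): flips 2 -> legal
(5,4): no bracket -> illegal
(5,7): no bracket -> illegal
B mobility = 7
-- W to move --
(1,2): flips 1 -> legal
(1,3): flips 1 -> legal
(1,4): flips 1 -> legal
(2,2): flips 1 -> legal
(3,6): no bracket -> illegal
(4,7): no bracket -> illegal
(5,4): no bracket -> illegal
(5,7): no bracket -> illegal
(6,4): flips 1 -> legal
(6,5): flips 2 -> legal
(6,6): flips 2 -> legal
(6,7): flips 2 -> legal
W mobility = 8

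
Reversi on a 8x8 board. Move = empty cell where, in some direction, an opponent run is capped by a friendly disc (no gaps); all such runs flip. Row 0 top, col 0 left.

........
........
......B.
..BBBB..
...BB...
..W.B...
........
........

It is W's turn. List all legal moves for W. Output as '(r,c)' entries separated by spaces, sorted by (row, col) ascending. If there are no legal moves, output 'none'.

(1,5): no bracket -> illegal
(1,6): no bracket -> illegal
(1,7): no bracket -> illegal
(2,1): no bracket -> illegal
(2,2): no bracket -> illegal
(2,3): no bracket -> illegal
(2,4): no bracket -> illegal
(2,5): flips 2 -> legal
(2,7): no bracket -> illegal
(3,1): no bracket -> illegal
(3,6): no bracket -> illegal
(3,7): no bracket -> illegal
(4,1): no bracket -> illegal
(4,2): no bracket -> illegal
(4,5): no bracket -> illegal
(4,6): no bracket -> illegal
(5,3): no bracket -> illegal
(5,5): no bracket -> illegal
(6,3): no bracket -> illegal
(6,4): no bracket -> illegal
(6,5): no bracket -> illegal

Answer: (2,5)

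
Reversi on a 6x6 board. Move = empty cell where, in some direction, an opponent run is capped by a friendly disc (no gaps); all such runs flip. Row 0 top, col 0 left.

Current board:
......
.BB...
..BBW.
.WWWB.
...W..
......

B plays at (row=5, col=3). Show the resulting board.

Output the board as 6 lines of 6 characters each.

Place B at (5,3); scan 8 dirs for brackets.
Dir NW: first cell '.' (not opp) -> no flip
Dir N: opp run (4,3) (3,3) capped by B -> flip
Dir NE: first cell '.' (not opp) -> no flip
Dir W: first cell '.' (not opp) -> no flip
Dir E: first cell '.' (not opp) -> no flip
Dir SW: edge -> no flip
Dir S: edge -> no flip
Dir SE: edge -> no flip
All flips: (3,3) (4,3)

Answer: ......
.BB...
..BBW.
.WWBB.
...B..
...B..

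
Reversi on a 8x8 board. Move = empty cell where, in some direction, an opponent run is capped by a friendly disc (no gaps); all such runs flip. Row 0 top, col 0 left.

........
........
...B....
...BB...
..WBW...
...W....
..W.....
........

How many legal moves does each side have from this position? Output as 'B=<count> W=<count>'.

Answer: B=6 W=3

Derivation:
-- B to move --
(3,1): no bracket -> illegal
(3,2): no bracket -> illegal
(3,5): no bracket -> illegal
(4,1): flips 1 -> legal
(4,5): flips 1 -> legal
(5,1): flips 1 -> legal
(5,2): no bracket -> illegal
(5,4): flips 1 -> legal
(5,5): flips 1 -> legal
(6,1): no bracket -> illegal
(6,3): flips 1 -> legal
(6,4): no bracket -> illegal
(7,1): no bracket -> illegal
(7,2): no bracket -> illegal
(7,3): no bracket -> illegal
B mobility = 6
-- W to move --
(1,2): no bracket -> illegal
(1,3): flips 3 -> legal
(1,4): no bracket -> illegal
(2,2): flips 1 -> legal
(2,4): flips 2 -> legal
(2,5): no bracket -> illegal
(3,2): no bracket -> illegal
(3,5): no bracket -> illegal
(4,5): no bracket -> illegal
(5,2): no bracket -> illegal
(5,4): no bracket -> illegal
W mobility = 3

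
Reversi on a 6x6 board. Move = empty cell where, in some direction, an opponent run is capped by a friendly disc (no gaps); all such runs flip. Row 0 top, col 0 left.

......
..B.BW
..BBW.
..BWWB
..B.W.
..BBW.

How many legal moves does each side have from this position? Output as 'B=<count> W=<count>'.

-- B to move --
(0,4): no bracket -> illegal
(0,5): no bracket -> illegal
(1,3): flips 1 -> legal
(2,5): flips 1 -> legal
(4,3): flips 1 -> legal
(4,5): flips 1 -> legal
(5,5): flips 3 -> legal
B mobility = 5
-- W to move --
(0,1): flips 2 -> legal
(0,2): no bracket -> illegal
(0,3): no bracket -> illegal
(0,4): flips 1 -> legal
(0,5): no bracket -> illegal
(1,1): flips 1 -> legal
(1,3): flips 2 -> legal
(2,1): flips 2 -> legal
(2,5): no bracket -> illegal
(3,1): flips 1 -> legal
(4,1): no bracket -> illegal
(4,3): no bracket -> illegal
(4,5): no bracket -> illegal
(5,1): flips 3 -> legal
W mobility = 7

Answer: B=5 W=7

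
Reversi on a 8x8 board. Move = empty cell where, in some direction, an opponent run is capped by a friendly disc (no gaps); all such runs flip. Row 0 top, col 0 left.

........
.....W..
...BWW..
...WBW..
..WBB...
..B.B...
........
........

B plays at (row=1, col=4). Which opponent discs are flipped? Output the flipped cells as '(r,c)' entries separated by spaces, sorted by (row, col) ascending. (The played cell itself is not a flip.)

Dir NW: first cell '.' (not opp) -> no flip
Dir N: first cell '.' (not opp) -> no flip
Dir NE: first cell '.' (not opp) -> no flip
Dir W: first cell '.' (not opp) -> no flip
Dir E: opp run (1,5), next='.' -> no flip
Dir SW: first cell 'B' (not opp) -> no flip
Dir S: opp run (2,4) capped by B -> flip
Dir SE: opp run (2,5), next='.' -> no flip

Answer: (2,4)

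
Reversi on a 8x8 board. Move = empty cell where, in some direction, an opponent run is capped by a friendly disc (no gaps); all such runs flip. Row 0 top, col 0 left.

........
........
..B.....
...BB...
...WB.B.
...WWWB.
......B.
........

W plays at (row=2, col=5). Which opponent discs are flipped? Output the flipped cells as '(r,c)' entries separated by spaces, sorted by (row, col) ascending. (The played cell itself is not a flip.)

Answer: (3,4)

Derivation:
Dir NW: first cell '.' (not opp) -> no flip
Dir N: first cell '.' (not opp) -> no flip
Dir NE: first cell '.' (not opp) -> no flip
Dir W: first cell '.' (not opp) -> no flip
Dir E: first cell '.' (not opp) -> no flip
Dir SW: opp run (3,4) capped by W -> flip
Dir S: first cell '.' (not opp) -> no flip
Dir SE: first cell '.' (not opp) -> no flip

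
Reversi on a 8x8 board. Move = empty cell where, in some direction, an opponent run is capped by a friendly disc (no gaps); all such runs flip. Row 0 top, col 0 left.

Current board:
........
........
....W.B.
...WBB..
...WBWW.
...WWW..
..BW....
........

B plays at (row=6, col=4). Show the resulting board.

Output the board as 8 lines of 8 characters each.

Answer: ........
........
....W.B.
...WBB..
...WBWW.
...WBW..
..BBB...
........

Derivation:
Place B at (6,4); scan 8 dirs for brackets.
Dir NW: opp run (5,3), next='.' -> no flip
Dir N: opp run (5,4) capped by B -> flip
Dir NE: opp run (5,5) (4,6), next='.' -> no flip
Dir W: opp run (6,3) capped by B -> flip
Dir E: first cell '.' (not opp) -> no flip
Dir SW: first cell '.' (not opp) -> no flip
Dir S: first cell '.' (not opp) -> no flip
Dir SE: first cell '.' (not opp) -> no flip
All flips: (5,4) (6,3)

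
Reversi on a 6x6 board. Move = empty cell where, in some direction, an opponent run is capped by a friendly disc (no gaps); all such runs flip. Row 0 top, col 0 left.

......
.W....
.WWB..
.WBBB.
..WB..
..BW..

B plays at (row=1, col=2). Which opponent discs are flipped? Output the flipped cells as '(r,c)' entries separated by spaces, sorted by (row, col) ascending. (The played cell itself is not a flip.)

Answer: (2,2)

Derivation:
Dir NW: first cell '.' (not opp) -> no flip
Dir N: first cell '.' (not opp) -> no flip
Dir NE: first cell '.' (not opp) -> no flip
Dir W: opp run (1,1), next='.' -> no flip
Dir E: first cell '.' (not opp) -> no flip
Dir SW: opp run (2,1), next='.' -> no flip
Dir S: opp run (2,2) capped by B -> flip
Dir SE: first cell 'B' (not opp) -> no flip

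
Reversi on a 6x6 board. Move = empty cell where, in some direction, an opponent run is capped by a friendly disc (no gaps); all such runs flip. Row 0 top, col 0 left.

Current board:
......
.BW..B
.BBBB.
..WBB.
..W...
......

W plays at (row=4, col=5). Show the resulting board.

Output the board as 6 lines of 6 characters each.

Answer: ......
.BW..B
.BBWB.
..WBW.
..W..W
......

Derivation:
Place W at (4,5); scan 8 dirs for brackets.
Dir NW: opp run (3,4) (2,3) capped by W -> flip
Dir N: first cell '.' (not opp) -> no flip
Dir NE: edge -> no flip
Dir W: first cell '.' (not opp) -> no flip
Dir E: edge -> no flip
Dir SW: first cell '.' (not opp) -> no flip
Dir S: first cell '.' (not opp) -> no flip
Dir SE: edge -> no flip
All flips: (2,3) (3,4)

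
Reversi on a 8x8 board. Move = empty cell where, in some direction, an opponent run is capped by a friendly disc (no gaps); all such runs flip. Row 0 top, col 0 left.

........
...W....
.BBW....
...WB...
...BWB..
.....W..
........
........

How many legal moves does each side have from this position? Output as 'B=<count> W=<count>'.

-- B to move --
(0,2): no bracket -> illegal
(0,3): flips 3 -> legal
(0,4): flips 1 -> legal
(1,2): flips 1 -> legal
(1,4): no bracket -> illegal
(2,4): flips 1 -> legal
(3,2): flips 1 -> legal
(3,5): no bracket -> illegal
(4,2): no bracket -> illegal
(4,6): no bracket -> illegal
(5,3): no bracket -> illegal
(5,4): flips 1 -> legal
(5,6): no bracket -> illegal
(6,4): no bracket -> illegal
(6,5): flips 1 -> legal
(6,6): flips 3 -> legal
B mobility = 8
-- W to move --
(1,0): no bracket -> illegal
(1,1): flips 1 -> legal
(1,2): no bracket -> illegal
(2,0): flips 2 -> legal
(2,4): flips 1 -> legal
(2,5): no bracket -> illegal
(3,0): no bracket -> illegal
(3,1): flips 1 -> legal
(3,2): no bracket -> illegal
(3,5): flips 2 -> legal
(3,6): no bracket -> illegal
(4,2): flips 1 -> legal
(4,6): flips 1 -> legal
(5,2): no bracket -> illegal
(5,3): flips 1 -> legal
(5,4): no bracket -> illegal
(5,6): flips 2 -> legal
W mobility = 9

Answer: B=8 W=9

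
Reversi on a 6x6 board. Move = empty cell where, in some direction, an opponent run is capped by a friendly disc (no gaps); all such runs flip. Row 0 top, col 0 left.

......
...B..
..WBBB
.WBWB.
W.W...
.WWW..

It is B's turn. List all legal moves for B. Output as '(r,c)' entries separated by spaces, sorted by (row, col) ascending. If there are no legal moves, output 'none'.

Answer: (1,2) (2,1) (3,0) (4,3)

Derivation:
(1,1): no bracket -> illegal
(1,2): flips 1 -> legal
(2,0): no bracket -> illegal
(2,1): flips 1 -> legal
(3,0): flips 1 -> legal
(4,1): no bracket -> illegal
(4,3): flips 1 -> legal
(4,4): no bracket -> illegal
(5,0): no bracket -> illegal
(5,4): no bracket -> illegal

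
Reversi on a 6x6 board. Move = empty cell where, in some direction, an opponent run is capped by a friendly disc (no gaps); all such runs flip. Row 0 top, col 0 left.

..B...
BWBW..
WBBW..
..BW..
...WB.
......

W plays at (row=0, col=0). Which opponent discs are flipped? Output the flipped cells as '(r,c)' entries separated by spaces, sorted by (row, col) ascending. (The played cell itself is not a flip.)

Dir NW: edge -> no flip
Dir N: edge -> no flip
Dir NE: edge -> no flip
Dir W: edge -> no flip
Dir E: first cell '.' (not opp) -> no flip
Dir SW: edge -> no flip
Dir S: opp run (1,0) capped by W -> flip
Dir SE: first cell 'W' (not opp) -> no flip

Answer: (1,0)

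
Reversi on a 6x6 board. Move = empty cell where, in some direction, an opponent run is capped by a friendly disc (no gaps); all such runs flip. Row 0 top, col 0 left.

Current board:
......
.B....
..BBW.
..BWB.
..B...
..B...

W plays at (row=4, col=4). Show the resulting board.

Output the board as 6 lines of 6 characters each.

Place W at (4,4); scan 8 dirs for brackets.
Dir NW: first cell 'W' (not opp) -> no flip
Dir N: opp run (3,4) capped by W -> flip
Dir NE: first cell '.' (not opp) -> no flip
Dir W: first cell '.' (not opp) -> no flip
Dir E: first cell '.' (not opp) -> no flip
Dir SW: first cell '.' (not opp) -> no flip
Dir S: first cell '.' (not opp) -> no flip
Dir SE: first cell '.' (not opp) -> no flip
All flips: (3,4)

Answer: ......
.B....
..BBW.
..BWW.
..B.W.
..B...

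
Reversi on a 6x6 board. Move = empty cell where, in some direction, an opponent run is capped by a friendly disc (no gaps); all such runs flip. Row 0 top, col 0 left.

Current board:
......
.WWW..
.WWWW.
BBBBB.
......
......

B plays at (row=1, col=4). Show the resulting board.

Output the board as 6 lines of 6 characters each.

Place B at (1,4); scan 8 dirs for brackets.
Dir NW: first cell '.' (not opp) -> no flip
Dir N: first cell '.' (not opp) -> no flip
Dir NE: first cell '.' (not opp) -> no flip
Dir W: opp run (1,3) (1,2) (1,1), next='.' -> no flip
Dir E: first cell '.' (not opp) -> no flip
Dir SW: opp run (2,3) capped by B -> flip
Dir S: opp run (2,4) capped by B -> flip
Dir SE: first cell '.' (not opp) -> no flip
All flips: (2,3) (2,4)

Answer: ......
.WWWB.
.WWBB.
BBBBB.
......
......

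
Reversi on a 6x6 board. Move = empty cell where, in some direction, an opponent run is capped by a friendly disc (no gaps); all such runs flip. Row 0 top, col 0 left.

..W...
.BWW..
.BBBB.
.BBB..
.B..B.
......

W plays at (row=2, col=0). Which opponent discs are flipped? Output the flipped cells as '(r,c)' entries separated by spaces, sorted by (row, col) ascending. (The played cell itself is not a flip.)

Dir NW: edge -> no flip
Dir N: first cell '.' (not opp) -> no flip
Dir NE: opp run (1,1) capped by W -> flip
Dir W: edge -> no flip
Dir E: opp run (2,1) (2,2) (2,3) (2,4), next='.' -> no flip
Dir SW: edge -> no flip
Dir S: first cell '.' (not opp) -> no flip
Dir SE: opp run (3,1), next='.' -> no flip

Answer: (1,1)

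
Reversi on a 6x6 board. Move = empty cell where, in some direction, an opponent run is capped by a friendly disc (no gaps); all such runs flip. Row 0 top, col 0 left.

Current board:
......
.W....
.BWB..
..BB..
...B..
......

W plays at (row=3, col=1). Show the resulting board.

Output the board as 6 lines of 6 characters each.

Answer: ......
.W....
.WWB..
.WBB..
...B..
......

Derivation:
Place W at (3,1); scan 8 dirs for brackets.
Dir NW: first cell '.' (not opp) -> no flip
Dir N: opp run (2,1) capped by W -> flip
Dir NE: first cell 'W' (not opp) -> no flip
Dir W: first cell '.' (not opp) -> no flip
Dir E: opp run (3,2) (3,3), next='.' -> no flip
Dir SW: first cell '.' (not opp) -> no flip
Dir S: first cell '.' (not opp) -> no flip
Dir SE: first cell '.' (not opp) -> no flip
All flips: (2,1)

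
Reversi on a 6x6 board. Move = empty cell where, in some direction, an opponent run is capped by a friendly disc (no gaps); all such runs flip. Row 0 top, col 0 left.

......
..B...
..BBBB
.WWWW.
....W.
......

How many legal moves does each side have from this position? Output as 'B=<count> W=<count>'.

Answer: B=7 W=6

Derivation:
-- B to move --
(2,0): no bracket -> illegal
(2,1): no bracket -> illegal
(3,0): no bracket -> illegal
(3,5): no bracket -> illegal
(4,0): flips 1 -> legal
(4,1): flips 1 -> legal
(4,2): flips 2 -> legal
(4,3): flips 2 -> legal
(4,5): flips 1 -> legal
(5,3): no bracket -> illegal
(5,4): flips 2 -> legal
(5,5): flips 2 -> legal
B mobility = 7
-- W to move --
(0,1): flips 2 -> legal
(0,2): flips 2 -> legal
(0,3): no bracket -> illegal
(1,1): flips 1 -> legal
(1,3): flips 2 -> legal
(1,4): flips 2 -> legal
(1,5): flips 1 -> legal
(2,1): no bracket -> illegal
(3,5): no bracket -> illegal
W mobility = 6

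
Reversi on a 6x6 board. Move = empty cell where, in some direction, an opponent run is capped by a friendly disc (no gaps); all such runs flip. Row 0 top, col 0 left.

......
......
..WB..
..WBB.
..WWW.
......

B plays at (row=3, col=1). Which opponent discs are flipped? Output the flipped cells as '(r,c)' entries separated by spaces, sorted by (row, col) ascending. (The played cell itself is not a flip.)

Answer: (3,2)

Derivation:
Dir NW: first cell '.' (not opp) -> no flip
Dir N: first cell '.' (not opp) -> no flip
Dir NE: opp run (2,2), next='.' -> no flip
Dir W: first cell '.' (not opp) -> no flip
Dir E: opp run (3,2) capped by B -> flip
Dir SW: first cell '.' (not opp) -> no flip
Dir S: first cell '.' (not opp) -> no flip
Dir SE: opp run (4,2), next='.' -> no flip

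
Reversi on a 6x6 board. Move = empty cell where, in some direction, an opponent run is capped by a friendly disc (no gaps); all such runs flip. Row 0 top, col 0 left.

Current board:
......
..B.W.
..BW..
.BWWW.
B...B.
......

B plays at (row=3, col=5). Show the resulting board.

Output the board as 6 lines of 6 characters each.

Answer: ......
..B.W.
..BW..
.BBBBB
B...B.
......

Derivation:
Place B at (3,5); scan 8 dirs for brackets.
Dir NW: first cell '.' (not opp) -> no flip
Dir N: first cell '.' (not opp) -> no flip
Dir NE: edge -> no flip
Dir W: opp run (3,4) (3,3) (3,2) capped by B -> flip
Dir E: edge -> no flip
Dir SW: first cell 'B' (not opp) -> no flip
Dir S: first cell '.' (not opp) -> no flip
Dir SE: edge -> no flip
All flips: (3,2) (3,3) (3,4)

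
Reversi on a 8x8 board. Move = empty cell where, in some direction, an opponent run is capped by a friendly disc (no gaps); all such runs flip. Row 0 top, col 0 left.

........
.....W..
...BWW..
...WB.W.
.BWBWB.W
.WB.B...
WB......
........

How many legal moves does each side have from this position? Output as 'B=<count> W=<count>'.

-- B to move --
(0,4): no bracket -> illegal
(0,5): no bracket -> illegal
(0,6): no bracket -> illegal
(1,3): no bracket -> illegal
(1,4): flips 1 -> legal
(1,6): flips 1 -> legal
(2,2): no bracket -> illegal
(2,6): flips 2 -> legal
(2,7): flips 1 -> legal
(3,1): no bracket -> illegal
(3,2): flips 2 -> legal
(3,5): no bracket -> illegal
(3,7): no bracket -> illegal
(4,0): no bracket -> illegal
(4,6): no bracket -> illegal
(5,0): flips 1 -> legal
(5,3): no bracket -> illegal
(5,5): no bracket -> illegal
(5,6): no bracket -> illegal
(5,7): no bracket -> illegal
(6,2): no bracket -> illegal
(7,0): no bracket -> illegal
(7,1): no bracket -> illegal
B mobility = 6
-- W to move --
(1,2): no bracket -> illegal
(1,3): flips 1 -> legal
(1,4): no bracket -> illegal
(2,2): flips 1 -> legal
(3,0): no bracket -> illegal
(3,1): flips 1 -> legal
(3,2): no bracket -> illegal
(3,5): flips 1 -> legal
(4,0): flips 1 -> legal
(4,6): flips 1 -> legal
(5,0): no bracket -> illegal
(5,3): flips 2 -> legal
(5,5): no bracket -> illegal
(5,6): no bracket -> illegal
(6,2): flips 2 -> legal
(6,3): flips 2 -> legal
(6,4): flips 1 -> legal
(6,5): no bracket -> illegal
(7,0): flips 4 -> legal
(7,1): flips 1 -> legal
(7,2): no bracket -> illegal
W mobility = 12

Answer: B=6 W=12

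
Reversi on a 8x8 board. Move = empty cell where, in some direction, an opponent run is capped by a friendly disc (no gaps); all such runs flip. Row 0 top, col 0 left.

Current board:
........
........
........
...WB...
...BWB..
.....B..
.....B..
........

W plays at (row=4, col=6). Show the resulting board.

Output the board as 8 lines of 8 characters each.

Place W at (4,6); scan 8 dirs for brackets.
Dir NW: first cell '.' (not opp) -> no flip
Dir N: first cell '.' (not opp) -> no flip
Dir NE: first cell '.' (not opp) -> no flip
Dir W: opp run (4,5) capped by W -> flip
Dir E: first cell '.' (not opp) -> no flip
Dir SW: opp run (5,5), next='.' -> no flip
Dir S: first cell '.' (not opp) -> no flip
Dir SE: first cell '.' (not opp) -> no flip
All flips: (4,5)

Answer: ........
........
........
...WB...
...BWWW.
.....B..
.....B..
........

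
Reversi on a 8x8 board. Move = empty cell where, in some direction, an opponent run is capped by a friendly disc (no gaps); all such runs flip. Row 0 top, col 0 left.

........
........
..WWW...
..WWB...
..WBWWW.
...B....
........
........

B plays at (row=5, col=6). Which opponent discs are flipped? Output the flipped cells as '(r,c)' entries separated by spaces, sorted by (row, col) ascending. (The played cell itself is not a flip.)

Dir NW: opp run (4,5) capped by B -> flip
Dir N: opp run (4,6), next='.' -> no flip
Dir NE: first cell '.' (not opp) -> no flip
Dir W: first cell '.' (not opp) -> no flip
Dir E: first cell '.' (not opp) -> no flip
Dir SW: first cell '.' (not opp) -> no flip
Dir S: first cell '.' (not opp) -> no flip
Dir SE: first cell '.' (not opp) -> no flip

Answer: (4,5)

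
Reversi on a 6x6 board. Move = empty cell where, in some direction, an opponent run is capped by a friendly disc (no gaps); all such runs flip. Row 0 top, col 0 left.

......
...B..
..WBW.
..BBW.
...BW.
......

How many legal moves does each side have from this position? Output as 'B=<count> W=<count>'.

Answer: B=9 W=6

Derivation:
-- B to move --
(1,1): flips 1 -> legal
(1,2): flips 1 -> legal
(1,4): no bracket -> illegal
(1,5): flips 1 -> legal
(2,1): flips 1 -> legal
(2,5): flips 2 -> legal
(3,1): flips 1 -> legal
(3,5): flips 2 -> legal
(4,5): flips 2 -> legal
(5,3): no bracket -> illegal
(5,4): no bracket -> illegal
(5,5): flips 1 -> legal
B mobility = 9
-- W to move --
(0,2): flips 1 -> legal
(0,3): no bracket -> illegal
(0,4): flips 1 -> legal
(1,2): flips 1 -> legal
(1,4): no bracket -> illegal
(2,1): no bracket -> illegal
(3,1): flips 2 -> legal
(4,1): no bracket -> illegal
(4,2): flips 3 -> legal
(5,2): flips 1 -> legal
(5,3): no bracket -> illegal
(5,4): no bracket -> illegal
W mobility = 6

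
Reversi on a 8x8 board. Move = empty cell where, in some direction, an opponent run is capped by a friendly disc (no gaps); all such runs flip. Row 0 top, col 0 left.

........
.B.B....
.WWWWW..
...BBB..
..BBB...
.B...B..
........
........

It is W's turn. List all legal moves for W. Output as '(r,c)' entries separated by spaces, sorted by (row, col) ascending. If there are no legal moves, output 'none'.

(0,0): flips 1 -> legal
(0,1): flips 1 -> legal
(0,2): flips 1 -> legal
(0,3): flips 1 -> legal
(0,4): flips 1 -> legal
(1,0): no bracket -> illegal
(1,2): no bracket -> illegal
(1,4): no bracket -> illegal
(2,0): no bracket -> illegal
(2,6): no bracket -> illegal
(3,1): no bracket -> illegal
(3,2): no bracket -> illegal
(3,6): no bracket -> illegal
(4,0): no bracket -> illegal
(4,1): no bracket -> illegal
(4,5): flips 2 -> legal
(4,6): flips 1 -> legal
(5,0): no bracket -> illegal
(5,2): flips 2 -> legal
(5,3): flips 2 -> legal
(5,4): flips 2 -> legal
(5,6): no bracket -> illegal
(6,0): flips 3 -> legal
(6,1): no bracket -> illegal
(6,2): no bracket -> illegal
(6,4): no bracket -> illegal
(6,5): no bracket -> illegal
(6,6): flips 3 -> legal

Answer: (0,0) (0,1) (0,2) (0,3) (0,4) (4,5) (4,6) (5,2) (5,3) (5,4) (6,0) (6,6)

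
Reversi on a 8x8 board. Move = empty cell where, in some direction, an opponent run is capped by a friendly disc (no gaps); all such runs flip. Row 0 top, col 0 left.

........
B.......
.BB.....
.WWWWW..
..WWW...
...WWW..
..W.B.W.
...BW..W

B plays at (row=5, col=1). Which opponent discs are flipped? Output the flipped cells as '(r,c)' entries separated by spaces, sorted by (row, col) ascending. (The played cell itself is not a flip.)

Dir NW: first cell '.' (not opp) -> no flip
Dir N: first cell '.' (not opp) -> no flip
Dir NE: opp run (4,2) (3,3), next='.' -> no flip
Dir W: first cell '.' (not opp) -> no flip
Dir E: first cell '.' (not opp) -> no flip
Dir SW: first cell '.' (not opp) -> no flip
Dir S: first cell '.' (not opp) -> no flip
Dir SE: opp run (6,2) capped by B -> flip

Answer: (6,2)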